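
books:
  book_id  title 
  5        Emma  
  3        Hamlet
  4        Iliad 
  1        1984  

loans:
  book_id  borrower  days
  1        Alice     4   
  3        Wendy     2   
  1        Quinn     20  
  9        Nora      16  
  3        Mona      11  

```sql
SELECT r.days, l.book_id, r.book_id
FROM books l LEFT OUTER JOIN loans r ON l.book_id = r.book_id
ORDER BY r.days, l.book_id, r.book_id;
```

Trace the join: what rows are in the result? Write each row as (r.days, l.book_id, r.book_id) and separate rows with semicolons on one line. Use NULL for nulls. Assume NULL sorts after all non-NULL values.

LEFT JOIN keeps every row from `books`; unmatched rows get NULL for `loans`'s columns.
Matching on l.book_id = r.book_id.
Matched pairs: 4; unmatched l rows kept: 2.

(2, 3, 3); (4, 1, 1); (11, 3, 3); (20, 1, 1); (NULL, 4, NULL); (NULL, 5, NULL)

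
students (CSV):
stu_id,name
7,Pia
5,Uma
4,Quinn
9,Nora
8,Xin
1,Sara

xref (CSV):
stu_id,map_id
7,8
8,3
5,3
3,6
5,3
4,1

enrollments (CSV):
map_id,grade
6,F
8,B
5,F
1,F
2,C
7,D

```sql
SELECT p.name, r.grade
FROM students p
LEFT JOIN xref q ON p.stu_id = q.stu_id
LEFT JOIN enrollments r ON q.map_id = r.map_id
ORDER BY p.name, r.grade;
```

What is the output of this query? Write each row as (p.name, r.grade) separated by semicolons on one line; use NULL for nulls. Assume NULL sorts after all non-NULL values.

Step 1 — p LEFT JOIN q on stu_id → 7 row(s).
Then LEFT JOIN `enrollments r` on map_id: each of those 7 rows is kept; rows whose q.map_id has no match in r get NULL for r's columns.

(Nora, NULL); (Pia, B); (Quinn, F); (Sara, NULL); (Uma, NULL); (Uma, NULL); (Xin, NULL)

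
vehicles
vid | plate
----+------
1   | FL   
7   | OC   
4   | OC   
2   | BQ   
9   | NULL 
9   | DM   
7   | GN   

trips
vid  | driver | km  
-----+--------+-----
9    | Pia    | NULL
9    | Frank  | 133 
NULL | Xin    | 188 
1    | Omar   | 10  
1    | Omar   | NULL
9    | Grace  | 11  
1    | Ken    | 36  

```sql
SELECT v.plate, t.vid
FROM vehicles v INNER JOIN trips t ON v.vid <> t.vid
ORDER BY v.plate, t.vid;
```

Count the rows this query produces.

33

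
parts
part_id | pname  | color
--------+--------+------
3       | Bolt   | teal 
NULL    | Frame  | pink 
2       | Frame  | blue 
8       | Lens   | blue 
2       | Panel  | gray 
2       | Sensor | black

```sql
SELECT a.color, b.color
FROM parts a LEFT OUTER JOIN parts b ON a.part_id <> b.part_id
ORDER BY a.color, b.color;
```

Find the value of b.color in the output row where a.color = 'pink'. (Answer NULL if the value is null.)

NULL

LEFT JOIN keeps every row from `parts a`; unmatched rows get NULL for `parts b`'s columns.
Matching on a.part_id <> b.part_id. A NULL in a compared column never satisfies the condition.
- a (part_id=3) pairs with 4 row(s) of b.
- a (part_id=NULL) has no partner → padded with NULL.
- a (part_id=2) pairs with 2 row(s) of b.
- a (part_id=8) pairs with 4 row(s) of b.
- a (part_id=2) pairs with 2 row(s) of b.
- a (part_id=2) pairs with 2 row(s) of b.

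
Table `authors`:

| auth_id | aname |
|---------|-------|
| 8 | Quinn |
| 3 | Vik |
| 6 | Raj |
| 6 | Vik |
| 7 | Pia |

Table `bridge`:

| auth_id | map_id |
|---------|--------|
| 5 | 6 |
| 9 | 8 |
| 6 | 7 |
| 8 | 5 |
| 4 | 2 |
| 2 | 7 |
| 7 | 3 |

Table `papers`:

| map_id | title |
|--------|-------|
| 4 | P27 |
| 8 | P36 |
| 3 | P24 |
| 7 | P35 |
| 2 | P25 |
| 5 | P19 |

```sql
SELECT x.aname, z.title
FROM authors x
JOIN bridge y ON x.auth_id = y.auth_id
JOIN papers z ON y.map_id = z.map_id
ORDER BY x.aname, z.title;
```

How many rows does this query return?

Step 1 — x INNER JOIN y on auth_id → 4 row(s).
Then INNER JOIN `papers z` on map_id: keep only rows whose y.map_id appears in z.
Result: 4 row(s).

4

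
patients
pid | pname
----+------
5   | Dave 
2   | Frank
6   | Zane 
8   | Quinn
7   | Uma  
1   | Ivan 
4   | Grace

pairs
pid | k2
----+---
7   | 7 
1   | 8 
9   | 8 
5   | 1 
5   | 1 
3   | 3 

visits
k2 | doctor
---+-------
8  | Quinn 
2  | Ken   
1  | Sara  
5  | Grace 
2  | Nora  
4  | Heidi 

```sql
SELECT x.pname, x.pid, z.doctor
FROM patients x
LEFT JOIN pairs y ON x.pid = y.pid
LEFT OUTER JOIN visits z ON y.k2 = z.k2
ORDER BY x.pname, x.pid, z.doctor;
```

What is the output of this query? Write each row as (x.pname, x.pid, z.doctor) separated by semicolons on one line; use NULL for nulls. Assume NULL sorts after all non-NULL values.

(Dave, 5, Sara); (Dave, 5, Sara); (Frank, 2, NULL); (Grace, 4, NULL); (Ivan, 1, Quinn); (Quinn, 8, NULL); (Uma, 7, NULL); (Zane, 6, NULL)

Step 1 — x LEFT JOIN y on pid → 8 row(s).
Then LEFT JOIN `visits z` on k2: each of those 8 rows is kept; rows whose y.k2 has no match in z get NULL for z's columns.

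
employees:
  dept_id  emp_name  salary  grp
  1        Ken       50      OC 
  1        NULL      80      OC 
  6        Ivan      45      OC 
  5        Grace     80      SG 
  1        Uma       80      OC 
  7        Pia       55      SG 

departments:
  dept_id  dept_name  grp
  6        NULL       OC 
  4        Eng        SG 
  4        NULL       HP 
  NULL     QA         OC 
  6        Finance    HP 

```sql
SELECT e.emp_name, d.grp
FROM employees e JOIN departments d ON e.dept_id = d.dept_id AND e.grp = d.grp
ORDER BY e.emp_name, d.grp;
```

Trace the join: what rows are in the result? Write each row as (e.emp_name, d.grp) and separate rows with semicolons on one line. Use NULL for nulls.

INNER JOIN keeps only pairs where the ON condition holds.
Matching on e.dept_id = d.dept_id AND e.grp = d.grp. A NULL in a compared column never satisfies the condition.
- e (dept_id=1, grp=OC) has no partner → excluded.
- e (dept_id=1, grp=OC) has no partner → excluded.
- e (dept_id=6, grp=OC) pairs with 1 row(s) of d.
- e (dept_id=5, grp=SG) has no partner → excluded.
- e (dept_id=1, grp=OC) has no partner → excluded.
- e (dept_id=7, grp=SG) has no partner → excluded.
After projecting and ordering:
e.emp_name | d.grp
Ivan | OC

(Ivan, OC)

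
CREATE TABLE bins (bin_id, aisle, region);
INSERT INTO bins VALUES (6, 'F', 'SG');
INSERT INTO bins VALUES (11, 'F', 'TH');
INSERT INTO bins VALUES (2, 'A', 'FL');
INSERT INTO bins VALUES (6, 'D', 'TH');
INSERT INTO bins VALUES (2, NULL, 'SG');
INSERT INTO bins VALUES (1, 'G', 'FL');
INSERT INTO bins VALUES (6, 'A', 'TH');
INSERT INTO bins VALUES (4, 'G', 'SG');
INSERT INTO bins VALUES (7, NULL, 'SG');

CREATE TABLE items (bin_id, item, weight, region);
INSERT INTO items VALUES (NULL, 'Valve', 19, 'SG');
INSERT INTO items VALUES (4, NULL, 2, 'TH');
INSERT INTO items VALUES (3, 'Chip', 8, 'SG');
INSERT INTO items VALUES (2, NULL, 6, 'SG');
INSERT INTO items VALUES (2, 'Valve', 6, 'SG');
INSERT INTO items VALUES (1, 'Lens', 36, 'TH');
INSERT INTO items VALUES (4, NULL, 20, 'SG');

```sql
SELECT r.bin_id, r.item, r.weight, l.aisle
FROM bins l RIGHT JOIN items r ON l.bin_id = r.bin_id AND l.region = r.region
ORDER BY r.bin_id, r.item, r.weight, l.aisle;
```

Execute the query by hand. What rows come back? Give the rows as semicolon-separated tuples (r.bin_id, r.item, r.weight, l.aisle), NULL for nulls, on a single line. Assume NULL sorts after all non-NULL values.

(1, Lens, 36, NULL); (2, Valve, 6, NULL); (2, NULL, 6, NULL); (3, Chip, 8, NULL); (4, NULL, 2, NULL); (4, NULL, 20, G); (NULL, Valve, 19, NULL)

RIGHT JOIN keeps every row from `items`; unmatched rows get NULL for `bins`'s columns.
Matching on l.bin_id = r.bin_id AND l.region = r.region. A NULL in a compared column never satisfies the condition.
- bin_id=6, region=SG: no matching r row.
- bin_id=11, region=TH: no matching r row.
- bin_id=2, region=FL: no matching r row.
- bin_id=6, region=TH: no matching r row.
- bin_id=2, region=SG: 2 matching r row(s), so 2 row(s) emitted.
- bin_id=1, region=FL: no matching r row.
- bin_id=6, region=TH: no matching r row.
- bin_id=4, region=SG: 1 matching r row(s), so 1 row(s) emitted.
- bin_id=7, region=SG: no matching r row.
- plus 4 unmatched r row(s), each kept with NULL l columns.
After projecting and ordering:
r.bin_id | r.item | r.weight | l.aisle
1 | Lens | 36 | NULL
2 | Valve | 6 | NULL
2 | NULL | 6 | NULL
3 | Chip | 8 | NULL
4 | NULL | 2 | NULL
4 | NULL | 20 | G
NULL | Valve | 19 | NULL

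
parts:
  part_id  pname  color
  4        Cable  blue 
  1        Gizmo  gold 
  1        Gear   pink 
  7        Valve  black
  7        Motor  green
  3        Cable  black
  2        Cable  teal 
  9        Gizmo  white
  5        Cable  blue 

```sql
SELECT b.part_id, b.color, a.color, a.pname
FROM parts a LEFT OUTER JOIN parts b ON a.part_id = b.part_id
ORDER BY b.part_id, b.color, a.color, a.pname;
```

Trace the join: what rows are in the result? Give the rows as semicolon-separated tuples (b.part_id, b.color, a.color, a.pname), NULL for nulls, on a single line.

(1, gold, gold, Gizmo); (1, gold, pink, Gear); (1, pink, gold, Gizmo); (1, pink, pink, Gear); (2, teal, teal, Cable); (3, black, black, Cable); (4, blue, blue, Cable); (5, blue, blue, Cable); (7, black, black, Valve); (7, black, green, Motor); (7, green, black, Valve); (7, green, green, Motor); (9, white, white, Gizmo)

LEFT JOIN keeps every row from `parts a`; unmatched rows get NULL for `parts b`'s columns.
Matching on a.part_id = b.part_id.
- a[0] part_id=4 → 1 match(es) in b → 1 row(s).
- a[1] part_id=1 → 2 match(es) in b → 2 row(s).
- a[2] part_id=1 → 2 match(es) in b → 2 row(s).
- a[3] part_id=7 → 2 match(es) in b → 2 row(s).
- a[4] part_id=7 → 2 match(es) in b → 2 row(s).
- a[5] part_id=3 → 1 match(es) in b → 1 row(s).
- a[6] part_id=2 → 1 match(es) in b → 1 row(s).
- a[7] part_id=9 → 1 match(es) in b → 1 row(s).
- a[8] part_id=5 → 1 match(es) in b → 1 row(s).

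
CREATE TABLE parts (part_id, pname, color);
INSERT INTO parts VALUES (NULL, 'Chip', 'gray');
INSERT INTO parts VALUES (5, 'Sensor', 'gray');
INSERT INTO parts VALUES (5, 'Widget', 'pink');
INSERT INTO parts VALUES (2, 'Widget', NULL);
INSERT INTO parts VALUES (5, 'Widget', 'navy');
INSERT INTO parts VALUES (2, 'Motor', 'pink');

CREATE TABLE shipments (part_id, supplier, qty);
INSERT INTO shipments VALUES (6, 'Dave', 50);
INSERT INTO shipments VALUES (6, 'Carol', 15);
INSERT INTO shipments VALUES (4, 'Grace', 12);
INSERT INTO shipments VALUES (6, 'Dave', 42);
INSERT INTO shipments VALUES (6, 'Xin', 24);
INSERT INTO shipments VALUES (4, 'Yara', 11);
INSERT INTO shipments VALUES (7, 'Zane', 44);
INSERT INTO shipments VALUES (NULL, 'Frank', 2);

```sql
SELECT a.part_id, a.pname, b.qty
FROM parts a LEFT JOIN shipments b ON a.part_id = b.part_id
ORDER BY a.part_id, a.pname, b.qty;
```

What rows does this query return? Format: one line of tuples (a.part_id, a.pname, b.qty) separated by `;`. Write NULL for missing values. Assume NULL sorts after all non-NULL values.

(2, Motor, NULL); (2, Widget, NULL); (5, Sensor, NULL); (5, Widget, NULL); (5, Widget, NULL); (NULL, Chip, NULL)

LEFT JOIN keeps every row from `parts`; unmatched rows get NULL for `shipments`'s columns.
Matching on a.part_id = b.part_id. A NULL in a compared column never satisfies the condition.
- a[0] part_id=NULL → no match; kept with NULLs on the b side.
- a[1] part_id=5 → no match; kept with NULLs on the b side.
- a[2] part_id=5 → no match; kept with NULLs on the b side.
- a[3] part_id=2 → no match; kept with NULLs on the b side.
- a[4] part_id=5 → no match; kept with NULLs on the b side.
- a[5] part_id=2 → no match; kept with NULLs on the b side.
After projecting and ordering:
a.part_id | a.pname | b.qty
2 | Motor | NULL
2 | Widget | NULL
5 | Sensor | NULL
5 | Widget | NULL
5 | Widget | NULL
NULL | Chip | NULL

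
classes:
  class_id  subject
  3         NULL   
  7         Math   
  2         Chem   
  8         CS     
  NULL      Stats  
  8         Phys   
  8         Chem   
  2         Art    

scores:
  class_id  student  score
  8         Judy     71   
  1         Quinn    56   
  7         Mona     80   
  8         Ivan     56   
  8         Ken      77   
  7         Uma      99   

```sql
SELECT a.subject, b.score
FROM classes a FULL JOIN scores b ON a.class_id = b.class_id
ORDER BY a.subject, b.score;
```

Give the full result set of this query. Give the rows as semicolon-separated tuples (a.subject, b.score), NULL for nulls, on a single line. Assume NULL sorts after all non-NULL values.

FULL OUTER JOIN keeps every row from both sides; unmatched rows get NULL for the other side's columns.
Matching on a.class_id = b.class_id. A NULL in a compared column never satisfies the condition.
- a[0] class_id=3 → no match; kept with NULLs on the b side.
- a[1] class_id=7 → 2 match(es) in b → 2 row(s).
- a[2] class_id=2 → no match; kept with NULLs on the b side.
- a[3] class_id=8 → 3 match(es) in b → 3 row(s).
- a[4] class_id=NULL → no match; kept with NULLs on the b side.
- a[5] class_id=8 → 3 match(es) in b → 3 row(s).
- a[6] class_id=8 → 3 match(es) in b → 3 row(s).
- a[7] class_id=2 → no match; kept with NULLs on the b side.
- plus 1 unmatched b row(s), each kept with NULL a columns.

(Art, NULL); (CS, 56); (CS, 71); (CS, 77); (Chem, 56); (Chem, 71); (Chem, 77); (Chem, NULL); (Math, 80); (Math, 99); (Phys, 56); (Phys, 71); (Phys, 77); (Stats, NULL); (NULL, 56); (NULL, NULL)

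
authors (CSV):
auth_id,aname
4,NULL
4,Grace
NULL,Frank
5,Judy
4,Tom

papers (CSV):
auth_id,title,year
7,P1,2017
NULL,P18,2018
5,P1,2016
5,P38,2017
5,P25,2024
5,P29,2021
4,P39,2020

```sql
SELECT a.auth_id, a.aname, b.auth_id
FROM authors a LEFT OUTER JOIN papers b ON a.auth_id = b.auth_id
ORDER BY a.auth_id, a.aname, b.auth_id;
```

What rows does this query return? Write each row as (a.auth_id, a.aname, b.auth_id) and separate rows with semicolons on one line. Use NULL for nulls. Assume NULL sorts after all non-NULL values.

LEFT JOIN keeps every row from `authors`; unmatched rows get NULL for `papers`'s columns.
Matching on a.auth_id = b.auth_id. A NULL in a compared column never satisfies the condition.
- a row (auth_id=4): matches 1 b row(s) → 1 output row(s).
- a row (auth_id=4): matches 1 b row(s) → 1 output row(s).
- a row (auth_id=NULL): no match → kept, b columns NULL.
- a row (auth_id=5): matches 4 b row(s) → 4 output row(s).
- a row (auth_id=4): matches 1 b row(s) → 1 output row(s).
After projecting and ordering:
a.auth_id | a.aname | b.auth_id
4 | Grace | 4
4 | Tom | 4
4 | NULL | 4
5 | Judy | 5
5 | Judy | 5
5 | Judy | 5
5 | Judy | 5
NULL | Frank | NULL

(4, Grace, 4); (4, Tom, 4); (4, NULL, 4); (5, Judy, 5); (5, Judy, 5); (5, Judy, 5); (5, Judy, 5); (NULL, Frank, NULL)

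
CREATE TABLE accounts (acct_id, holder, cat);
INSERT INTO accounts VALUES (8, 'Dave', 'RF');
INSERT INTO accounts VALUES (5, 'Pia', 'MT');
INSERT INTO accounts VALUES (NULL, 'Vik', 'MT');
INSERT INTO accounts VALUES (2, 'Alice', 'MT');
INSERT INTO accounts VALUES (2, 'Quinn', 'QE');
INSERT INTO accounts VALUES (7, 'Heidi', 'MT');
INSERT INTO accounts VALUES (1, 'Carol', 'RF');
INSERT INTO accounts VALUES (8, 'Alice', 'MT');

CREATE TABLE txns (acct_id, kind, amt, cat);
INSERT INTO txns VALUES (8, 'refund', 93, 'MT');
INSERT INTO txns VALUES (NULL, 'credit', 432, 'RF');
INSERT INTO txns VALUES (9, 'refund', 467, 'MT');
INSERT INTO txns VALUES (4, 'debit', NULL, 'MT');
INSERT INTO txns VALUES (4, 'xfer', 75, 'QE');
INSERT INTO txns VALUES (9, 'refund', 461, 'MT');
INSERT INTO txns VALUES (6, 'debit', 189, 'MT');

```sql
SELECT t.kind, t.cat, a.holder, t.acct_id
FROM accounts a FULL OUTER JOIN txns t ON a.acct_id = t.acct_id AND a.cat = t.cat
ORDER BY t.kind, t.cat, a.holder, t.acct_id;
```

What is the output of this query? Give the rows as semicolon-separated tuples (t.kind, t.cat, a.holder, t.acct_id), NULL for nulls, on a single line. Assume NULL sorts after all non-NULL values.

(credit, RF, NULL, NULL); (debit, MT, NULL, 4); (debit, MT, NULL, 6); (refund, MT, Alice, 8); (refund, MT, NULL, 9); (refund, MT, NULL, 9); (xfer, QE, NULL, 4); (NULL, NULL, Alice, NULL); (NULL, NULL, Carol, NULL); (NULL, NULL, Dave, NULL); (NULL, NULL, Heidi, NULL); (NULL, NULL, Pia, NULL); (NULL, NULL, Quinn, NULL); (NULL, NULL, Vik, NULL)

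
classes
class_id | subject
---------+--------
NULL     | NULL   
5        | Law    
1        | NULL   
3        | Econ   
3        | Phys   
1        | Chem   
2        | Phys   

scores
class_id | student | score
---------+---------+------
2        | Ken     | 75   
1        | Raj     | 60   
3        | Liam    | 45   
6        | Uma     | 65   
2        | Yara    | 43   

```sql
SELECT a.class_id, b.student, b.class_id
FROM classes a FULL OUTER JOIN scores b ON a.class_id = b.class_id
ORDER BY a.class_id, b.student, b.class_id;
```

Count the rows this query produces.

9

FULL OUTER JOIN keeps every row from both sides; unmatched rows get NULL for the other side's columns.
Matching on a.class_id = b.class_id. A NULL in a compared column never satisfies the condition.
- a row (class_id=NULL): no match → kept, b columns NULL.
- a row (class_id=5): no match → kept, b columns NULL.
- a row (class_id=1): matches 1 b row(s) → 1 output row(s).
- a row (class_id=3): matches 1 b row(s) → 1 output row(s).
- a row (class_id=3): matches 1 b row(s) → 1 output row(s).
- a row (class_id=1): matches 1 b row(s) → 1 output row(s).
- a row (class_id=2): matches 2 b row(s) → 2 output row(s).
- plus 1 unmatched b row(s), each kept with NULL a columns.
Total: 6 matched + 3 padded = 9 rows.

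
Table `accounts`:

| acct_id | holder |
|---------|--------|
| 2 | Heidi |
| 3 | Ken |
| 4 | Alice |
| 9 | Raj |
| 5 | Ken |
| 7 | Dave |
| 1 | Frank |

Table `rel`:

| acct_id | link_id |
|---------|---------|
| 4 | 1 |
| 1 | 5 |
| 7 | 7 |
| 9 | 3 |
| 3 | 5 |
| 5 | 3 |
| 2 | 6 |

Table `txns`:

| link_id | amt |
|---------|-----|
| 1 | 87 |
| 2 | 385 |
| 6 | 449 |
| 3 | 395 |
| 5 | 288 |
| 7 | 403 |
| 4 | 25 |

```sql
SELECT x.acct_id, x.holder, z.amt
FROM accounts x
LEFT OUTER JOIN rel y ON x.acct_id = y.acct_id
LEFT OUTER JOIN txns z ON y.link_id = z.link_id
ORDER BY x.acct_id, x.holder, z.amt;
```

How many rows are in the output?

Joins associate left-to-right: accounts LEFT JOIN rel on acct_id gives 7 intermediate row(s).
Then LEFT JOIN `txns z` on link_id: each of those 7 rows is kept; rows whose y.link_id has no match in z get NULL for z's columns.
Result: 7 row(s).

7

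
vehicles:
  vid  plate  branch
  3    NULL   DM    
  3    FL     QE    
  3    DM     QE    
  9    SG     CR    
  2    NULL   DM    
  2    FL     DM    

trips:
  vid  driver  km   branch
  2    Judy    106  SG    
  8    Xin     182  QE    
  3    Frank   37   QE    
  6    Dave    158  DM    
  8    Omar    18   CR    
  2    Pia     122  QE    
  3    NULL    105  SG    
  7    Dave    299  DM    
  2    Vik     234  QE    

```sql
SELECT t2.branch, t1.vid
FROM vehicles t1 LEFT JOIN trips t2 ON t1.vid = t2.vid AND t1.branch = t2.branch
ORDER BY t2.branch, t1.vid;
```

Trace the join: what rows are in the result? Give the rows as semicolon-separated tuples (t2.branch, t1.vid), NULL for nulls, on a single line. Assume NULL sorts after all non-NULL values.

(QE, 3); (QE, 3); (NULL, 2); (NULL, 2); (NULL, 3); (NULL, 9)

LEFT JOIN keeps every row from `vehicles`; unmatched rows get NULL for `trips`'s columns.
Matching on t1.vid = t2.vid AND t1.branch = t2.branch.
- t1 (vid=3, branch=DM) has no partner → padded with NULL.
- t1 (vid=3, branch=QE) pairs with 1 row(s) of t2.
- t1 (vid=3, branch=QE) pairs with 1 row(s) of t2.
- t1 (vid=9, branch=CR) has no partner → padded with NULL.
- t1 (vid=2, branch=DM) has no partner → padded with NULL.
- t1 (vid=2, branch=DM) has no partner → padded with NULL.
After projecting and ordering:
t2.branch | t1.vid
QE | 3
QE | 3
NULL | 2
NULL | 2
NULL | 3
NULL | 9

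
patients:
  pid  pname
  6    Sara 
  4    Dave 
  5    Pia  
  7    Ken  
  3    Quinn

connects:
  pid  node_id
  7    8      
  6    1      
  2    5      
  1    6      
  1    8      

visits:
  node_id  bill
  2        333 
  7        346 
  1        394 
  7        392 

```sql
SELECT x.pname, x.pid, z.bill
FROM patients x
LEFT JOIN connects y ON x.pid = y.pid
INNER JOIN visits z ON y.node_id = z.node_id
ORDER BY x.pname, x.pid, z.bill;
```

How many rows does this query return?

1

Evaluate left to right. First `patients x LEFT JOIN connects y` on pid: 5 row(s).
Then INNER JOIN `visits z` on node_id: keep only rows whose y.node_id appears in z.
Result: 1 row(s).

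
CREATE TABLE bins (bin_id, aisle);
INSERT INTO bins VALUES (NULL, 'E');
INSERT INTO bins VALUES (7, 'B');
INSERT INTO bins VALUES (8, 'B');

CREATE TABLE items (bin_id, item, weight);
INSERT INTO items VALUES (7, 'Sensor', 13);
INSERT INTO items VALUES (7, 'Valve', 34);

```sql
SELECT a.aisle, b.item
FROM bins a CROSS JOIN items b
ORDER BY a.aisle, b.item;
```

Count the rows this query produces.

CROSS JOIN pairs every row of `bins` with every row of `items`: 3 × 2 = 6 rows.

6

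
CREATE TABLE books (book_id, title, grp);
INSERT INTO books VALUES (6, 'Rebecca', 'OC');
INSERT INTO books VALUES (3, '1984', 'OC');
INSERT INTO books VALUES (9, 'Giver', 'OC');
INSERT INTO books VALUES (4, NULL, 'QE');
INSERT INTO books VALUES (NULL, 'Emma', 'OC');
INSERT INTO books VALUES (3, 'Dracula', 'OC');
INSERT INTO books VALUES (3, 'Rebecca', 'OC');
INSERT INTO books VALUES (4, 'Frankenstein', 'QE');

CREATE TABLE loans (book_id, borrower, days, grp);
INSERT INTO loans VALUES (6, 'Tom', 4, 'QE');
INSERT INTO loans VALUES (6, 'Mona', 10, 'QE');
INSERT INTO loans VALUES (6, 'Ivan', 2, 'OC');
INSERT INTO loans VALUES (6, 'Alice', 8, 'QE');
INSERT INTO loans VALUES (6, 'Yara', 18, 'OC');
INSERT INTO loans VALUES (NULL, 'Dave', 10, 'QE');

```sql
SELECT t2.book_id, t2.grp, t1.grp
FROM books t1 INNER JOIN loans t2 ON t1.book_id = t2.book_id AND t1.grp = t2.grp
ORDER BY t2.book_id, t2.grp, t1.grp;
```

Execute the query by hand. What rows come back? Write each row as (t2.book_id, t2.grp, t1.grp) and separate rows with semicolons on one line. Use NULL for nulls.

(6, OC, OC); (6, OC, OC)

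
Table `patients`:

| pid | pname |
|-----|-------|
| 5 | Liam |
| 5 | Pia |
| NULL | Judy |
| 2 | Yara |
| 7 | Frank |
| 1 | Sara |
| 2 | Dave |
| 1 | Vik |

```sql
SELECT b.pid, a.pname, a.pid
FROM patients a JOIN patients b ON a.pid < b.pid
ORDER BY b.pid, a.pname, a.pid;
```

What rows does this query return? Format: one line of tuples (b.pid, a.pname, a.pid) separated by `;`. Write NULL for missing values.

INNER JOIN keeps only pairs where the ON condition holds.
Matching on a.pid < b.pid. A NULL in a compared column never satisfies the condition.
- a (pid=5) pairs with 1 row(s) of b.
- a (pid=5) pairs with 1 row(s) of b.
- a (pid=NULL) has no partner → excluded.
- a (pid=2) pairs with 3 row(s) of b.
- a (pid=7) has no partner → excluded.
- a (pid=1) pairs with 5 row(s) of b.
- a (pid=2) pairs with 3 row(s) of b.
- a (pid=1) pairs with 5 row(s) of b.

(2, Sara, 1); (2, Sara, 1); (2, Vik, 1); (2, Vik, 1); (5, Dave, 2); (5, Dave, 2); (5, Sara, 1); (5, Sara, 1); (5, Vik, 1); (5, Vik, 1); (5, Yara, 2); (5, Yara, 2); (7, Dave, 2); (7, Liam, 5); (7, Pia, 5); (7, Sara, 1); (7, Vik, 1); (7, Yara, 2)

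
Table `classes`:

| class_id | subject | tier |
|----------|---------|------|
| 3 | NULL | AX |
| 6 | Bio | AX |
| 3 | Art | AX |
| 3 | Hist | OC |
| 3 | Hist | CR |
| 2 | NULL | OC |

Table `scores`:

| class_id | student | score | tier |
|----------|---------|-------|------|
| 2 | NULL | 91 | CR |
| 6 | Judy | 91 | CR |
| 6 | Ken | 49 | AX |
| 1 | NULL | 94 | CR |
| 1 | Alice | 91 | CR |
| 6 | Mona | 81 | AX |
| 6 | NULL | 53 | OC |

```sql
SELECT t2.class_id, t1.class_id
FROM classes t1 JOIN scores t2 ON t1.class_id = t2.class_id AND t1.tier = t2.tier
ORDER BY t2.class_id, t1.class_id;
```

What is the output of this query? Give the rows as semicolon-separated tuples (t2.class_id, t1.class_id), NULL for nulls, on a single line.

(6, 6); (6, 6)

INNER JOIN keeps only pairs where the ON condition holds.
Matching on t1.class_id = t2.class_id AND t1.tier = t2.tier.
- t1 (class_id=3, tier=AX) has no partner → excluded.
- t1 (class_id=6, tier=AX) pairs with 2 row(s) of t2.
- t1 (class_id=3, tier=AX) has no partner → excluded.
- t1 (class_id=3, tier=OC) has no partner → excluded.
- t1 (class_id=3, tier=CR) has no partner → excluded.
- t1 (class_id=2, tier=OC) has no partner → excluded.
After projecting and ordering:
t2.class_id | t1.class_id
6 | 6
6 | 6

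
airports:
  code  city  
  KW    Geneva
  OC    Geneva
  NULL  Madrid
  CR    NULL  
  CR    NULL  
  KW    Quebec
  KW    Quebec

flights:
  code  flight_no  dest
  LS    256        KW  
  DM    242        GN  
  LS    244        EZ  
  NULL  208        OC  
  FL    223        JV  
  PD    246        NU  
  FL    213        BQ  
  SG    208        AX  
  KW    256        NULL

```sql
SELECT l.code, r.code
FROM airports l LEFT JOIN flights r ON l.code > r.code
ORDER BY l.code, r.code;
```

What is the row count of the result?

LEFT JOIN keeps every row from `airports`; unmatched rows get NULL for `flights`'s columns.
Matching on l.code > r.code. A NULL in a compared column never satisfies the condition.
- l[0] code=KW → 3 match(es) in r → 3 row(s).
- l[1] code=OC → 6 match(es) in r → 6 row(s).
- l[2] code=NULL → no match; kept with NULLs on the r side.
- l[3] code=CR → no match; kept with NULLs on the r side.
- l[4] code=CR → no match; kept with NULLs on the r side.
- l[5] code=KW → 3 match(es) in r → 3 row(s).
- l[6] code=KW → 3 match(es) in r → 3 row(s).
Total: 15 matched + 3 padded = 18 rows.

18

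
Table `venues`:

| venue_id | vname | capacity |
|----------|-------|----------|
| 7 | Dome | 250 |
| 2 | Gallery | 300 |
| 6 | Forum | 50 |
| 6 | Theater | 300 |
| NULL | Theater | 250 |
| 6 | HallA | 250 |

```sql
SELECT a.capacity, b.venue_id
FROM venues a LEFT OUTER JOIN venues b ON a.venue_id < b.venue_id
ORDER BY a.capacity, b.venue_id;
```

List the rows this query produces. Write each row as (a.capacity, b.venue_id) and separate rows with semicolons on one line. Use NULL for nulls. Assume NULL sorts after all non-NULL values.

(50, 7); (250, 7); (250, NULL); (250, NULL); (300, 6); (300, 6); (300, 6); (300, 7); (300, 7)

LEFT JOIN keeps every row from `venues a`; unmatched rows get NULL for `venues b`'s columns.
Matching on a.venue_id < b.venue_id. A NULL in a compared column never satisfies the condition.
- a row (venue_id=7): no match → kept, b columns NULL.
- a row (venue_id=2): matches 4 b row(s) → 4 output row(s).
- a row (venue_id=6): matches 1 b row(s) → 1 output row(s).
- a row (venue_id=6): matches 1 b row(s) → 1 output row(s).
- a row (venue_id=NULL): no match → kept, b columns NULL.
- a row (venue_id=6): matches 1 b row(s) → 1 output row(s).
After projecting and ordering:
a.capacity | b.venue_id
50 | 7
250 | 7
250 | NULL
250 | NULL
300 | 6
300 | 6
300 | 6
300 | 7
300 | 7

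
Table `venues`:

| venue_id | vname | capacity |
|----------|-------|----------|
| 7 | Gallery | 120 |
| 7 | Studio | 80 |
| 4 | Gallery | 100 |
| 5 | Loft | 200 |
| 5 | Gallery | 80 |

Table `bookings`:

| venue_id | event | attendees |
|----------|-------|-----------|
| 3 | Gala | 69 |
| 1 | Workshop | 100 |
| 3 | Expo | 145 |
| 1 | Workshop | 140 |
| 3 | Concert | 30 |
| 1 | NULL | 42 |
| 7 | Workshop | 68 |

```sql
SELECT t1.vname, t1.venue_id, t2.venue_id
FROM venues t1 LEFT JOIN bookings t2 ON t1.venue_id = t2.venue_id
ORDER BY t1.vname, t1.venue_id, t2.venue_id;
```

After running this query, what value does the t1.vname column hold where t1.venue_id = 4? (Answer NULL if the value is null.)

LEFT JOIN keeps every row from `venues`; unmatched rows get NULL for `bookings`'s columns.
Matching on t1.venue_id = t2.venue_id.
- venue_id=7: 1 matching t2 row(s), so 1 row(s) emitted.
- venue_id=7: 1 matching t2 row(s), so 1 row(s) emitted.
- venue_id=4: no t2 row matches, row kept with t2 columns NULL.
- venue_id=5: no t2 row matches, row kept with t2 columns NULL.
- venue_id=5: no t2 row matches, row kept with t2 columns NULL.

Gallery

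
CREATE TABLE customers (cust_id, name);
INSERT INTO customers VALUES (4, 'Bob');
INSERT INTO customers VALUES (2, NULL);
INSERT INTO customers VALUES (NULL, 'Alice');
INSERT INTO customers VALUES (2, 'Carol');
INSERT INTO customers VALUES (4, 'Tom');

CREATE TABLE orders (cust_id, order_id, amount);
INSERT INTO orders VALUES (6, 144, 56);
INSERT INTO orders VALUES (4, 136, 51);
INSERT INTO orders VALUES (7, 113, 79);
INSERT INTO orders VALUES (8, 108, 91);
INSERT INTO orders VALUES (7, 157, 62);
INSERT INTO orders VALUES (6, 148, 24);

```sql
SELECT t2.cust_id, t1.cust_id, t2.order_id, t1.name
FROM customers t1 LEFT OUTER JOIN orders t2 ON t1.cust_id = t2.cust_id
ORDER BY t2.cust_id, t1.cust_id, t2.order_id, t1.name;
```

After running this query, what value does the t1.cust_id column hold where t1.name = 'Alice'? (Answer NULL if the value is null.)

NULL

LEFT JOIN keeps every row from `customers`; unmatched rows get NULL for `orders`'s columns.
Matching on t1.cust_id = t2.cust_id. A NULL in a compared column never satisfies the condition.
- t1 (cust_id=4) pairs with 1 row(s) of t2.
- t1 (cust_id=2) has no partner → padded with NULL.
- t1 (cust_id=NULL) has no partner → padded with NULL.
- t1 (cust_id=2) has no partner → padded with NULL.
- t1 (cust_id=4) pairs with 1 row(s) of t2.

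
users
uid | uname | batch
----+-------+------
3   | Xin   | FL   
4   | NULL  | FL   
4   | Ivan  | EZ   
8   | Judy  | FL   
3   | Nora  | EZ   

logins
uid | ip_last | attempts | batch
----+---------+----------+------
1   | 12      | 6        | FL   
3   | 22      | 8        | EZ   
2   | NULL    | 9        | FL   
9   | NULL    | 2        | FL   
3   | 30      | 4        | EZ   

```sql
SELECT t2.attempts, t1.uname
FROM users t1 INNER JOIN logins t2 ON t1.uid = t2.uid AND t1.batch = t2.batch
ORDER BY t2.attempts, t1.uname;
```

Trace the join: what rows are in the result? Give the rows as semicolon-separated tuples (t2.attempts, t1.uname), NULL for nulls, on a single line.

INNER JOIN keeps only pairs where the ON condition holds.
Matching on t1.uid = t2.uid AND t1.batch = t2.batch.
Matched pairs: 2.

(4, Nora); (8, Nora)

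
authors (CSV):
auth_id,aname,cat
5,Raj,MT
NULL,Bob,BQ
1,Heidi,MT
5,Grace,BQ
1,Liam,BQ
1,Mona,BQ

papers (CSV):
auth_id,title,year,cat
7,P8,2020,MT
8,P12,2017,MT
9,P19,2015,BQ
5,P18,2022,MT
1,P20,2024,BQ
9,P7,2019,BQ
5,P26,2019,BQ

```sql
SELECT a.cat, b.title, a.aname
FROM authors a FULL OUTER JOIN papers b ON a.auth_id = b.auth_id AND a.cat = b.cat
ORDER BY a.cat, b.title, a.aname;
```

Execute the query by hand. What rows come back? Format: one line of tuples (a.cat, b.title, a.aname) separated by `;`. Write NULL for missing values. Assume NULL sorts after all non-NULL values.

(BQ, P20, Liam); (BQ, P20, Mona); (BQ, P26, Grace); (BQ, NULL, Bob); (MT, P18, Raj); (MT, NULL, Heidi); (NULL, P12, NULL); (NULL, P19, NULL); (NULL, P7, NULL); (NULL, P8, NULL)

FULL OUTER JOIN keeps every row from both sides; unmatched rows get NULL for the other side's columns.
Matching on a.auth_id = b.auth_id AND a.cat = b.cat. A NULL in a compared column never satisfies the condition.
Matched pairs: 4; unmatched a rows kept: 2; unmatched b rows kept: 4.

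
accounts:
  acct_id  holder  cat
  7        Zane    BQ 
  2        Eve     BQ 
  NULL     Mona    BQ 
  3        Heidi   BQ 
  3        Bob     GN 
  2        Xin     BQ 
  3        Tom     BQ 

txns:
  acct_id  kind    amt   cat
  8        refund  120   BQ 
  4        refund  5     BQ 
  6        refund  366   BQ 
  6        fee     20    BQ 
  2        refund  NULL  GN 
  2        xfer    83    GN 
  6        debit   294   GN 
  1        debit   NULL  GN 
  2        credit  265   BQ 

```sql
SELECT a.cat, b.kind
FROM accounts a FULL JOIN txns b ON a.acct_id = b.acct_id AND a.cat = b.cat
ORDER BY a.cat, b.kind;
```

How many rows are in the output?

15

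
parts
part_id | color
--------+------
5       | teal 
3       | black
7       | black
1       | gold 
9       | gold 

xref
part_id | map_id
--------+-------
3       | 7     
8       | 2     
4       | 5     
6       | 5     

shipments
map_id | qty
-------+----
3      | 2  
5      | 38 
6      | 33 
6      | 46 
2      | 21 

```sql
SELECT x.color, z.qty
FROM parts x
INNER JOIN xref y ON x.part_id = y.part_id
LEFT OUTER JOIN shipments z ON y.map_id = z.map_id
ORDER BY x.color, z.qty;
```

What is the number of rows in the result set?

1

Joins associate left-to-right: parts INNER JOIN xref on part_id gives 1 intermediate row(s).
Then LEFT JOIN `shipments z` on map_id: each of those 1 rows is kept; rows whose y.map_id has no match in z get NULL for z's columns.
Result: 1 row(s).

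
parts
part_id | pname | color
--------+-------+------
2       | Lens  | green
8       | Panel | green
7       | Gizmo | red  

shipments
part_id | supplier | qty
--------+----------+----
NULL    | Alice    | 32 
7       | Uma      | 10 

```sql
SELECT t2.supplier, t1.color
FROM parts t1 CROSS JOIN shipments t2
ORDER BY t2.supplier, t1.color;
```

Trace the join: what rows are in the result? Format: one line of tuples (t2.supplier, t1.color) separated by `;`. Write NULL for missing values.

(Alice, green); (Alice, green); (Alice, red); (Uma, green); (Uma, green); (Uma, red)

CROSS JOIN pairs every row of `parts` with every row of `shipments`: 3 × 2 = 6 rows.
After projecting and ordering:
t2.supplier | t1.color
Alice | green
Alice | green
Alice | red
Uma | green
Uma | green
Uma | red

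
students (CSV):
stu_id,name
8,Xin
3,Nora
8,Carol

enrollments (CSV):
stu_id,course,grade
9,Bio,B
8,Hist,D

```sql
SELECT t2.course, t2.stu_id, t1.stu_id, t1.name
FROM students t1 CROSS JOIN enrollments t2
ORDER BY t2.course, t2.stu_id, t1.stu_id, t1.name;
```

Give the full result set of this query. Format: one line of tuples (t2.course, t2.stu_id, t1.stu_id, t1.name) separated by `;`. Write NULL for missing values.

(Bio, 9, 3, Nora); (Bio, 9, 8, Carol); (Bio, 9, 8, Xin); (Hist, 8, 3, Nora); (Hist, 8, 8, Carol); (Hist, 8, 8, Xin)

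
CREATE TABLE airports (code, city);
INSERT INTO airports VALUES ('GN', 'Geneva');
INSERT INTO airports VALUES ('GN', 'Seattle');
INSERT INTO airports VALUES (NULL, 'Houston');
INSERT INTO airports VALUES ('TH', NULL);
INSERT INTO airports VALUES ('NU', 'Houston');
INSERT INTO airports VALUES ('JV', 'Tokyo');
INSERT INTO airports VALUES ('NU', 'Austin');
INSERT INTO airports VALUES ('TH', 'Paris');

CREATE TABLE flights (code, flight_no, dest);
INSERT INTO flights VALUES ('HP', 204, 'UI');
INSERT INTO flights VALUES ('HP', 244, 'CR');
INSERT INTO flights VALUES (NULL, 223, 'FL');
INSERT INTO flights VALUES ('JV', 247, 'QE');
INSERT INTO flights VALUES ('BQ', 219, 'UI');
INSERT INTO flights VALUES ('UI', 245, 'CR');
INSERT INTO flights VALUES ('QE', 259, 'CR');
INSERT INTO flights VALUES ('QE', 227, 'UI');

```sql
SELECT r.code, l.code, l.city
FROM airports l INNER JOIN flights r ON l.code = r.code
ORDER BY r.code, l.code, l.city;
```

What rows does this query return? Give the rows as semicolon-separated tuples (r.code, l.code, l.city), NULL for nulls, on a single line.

(JV, JV, Tokyo)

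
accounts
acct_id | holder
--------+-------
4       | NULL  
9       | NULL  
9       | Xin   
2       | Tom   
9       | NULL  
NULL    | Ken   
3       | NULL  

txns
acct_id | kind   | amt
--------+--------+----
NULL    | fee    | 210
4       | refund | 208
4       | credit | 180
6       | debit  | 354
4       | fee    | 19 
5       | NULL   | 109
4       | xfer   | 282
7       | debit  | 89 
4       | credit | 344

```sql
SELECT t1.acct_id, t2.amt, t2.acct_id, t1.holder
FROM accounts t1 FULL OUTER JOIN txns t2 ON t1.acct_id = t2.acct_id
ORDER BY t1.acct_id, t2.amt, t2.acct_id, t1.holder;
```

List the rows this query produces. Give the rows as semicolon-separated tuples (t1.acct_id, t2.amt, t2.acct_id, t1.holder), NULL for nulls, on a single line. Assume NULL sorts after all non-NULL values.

(2, NULL, NULL, Tom); (3, NULL, NULL, NULL); (4, 19, 4, NULL); (4, 180, 4, NULL); (4, 208, 4, NULL); (4, 282, 4, NULL); (4, 344, 4, NULL); (9, NULL, NULL, Xin); (9, NULL, NULL, NULL); (9, NULL, NULL, NULL); (NULL, 89, 7, NULL); (NULL, 109, 5, NULL); (NULL, 210, NULL, NULL); (NULL, 354, 6, NULL); (NULL, NULL, NULL, Ken)

FULL OUTER JOIN keeps every row from both sides; unmatched rows get NULL for the other side's columns.
Matching on t1.acct_id = t2.acct_id. A NULL in a compared column never satisfies the condition.
- t1[0] acct_id=4 → 5 match(es) in t2 → 5 row(s).
- t1[1] acct_id=9 → no match; kept with NULLs on the t2 side.
- t1[2] acct_id=9 → no match; kept with NULLs on the t2 side.
- t1[3] acct_id=2 → no match; kept with NULLs on the t2 side.
- t1[4] acct_id=9 → no match; kept with NULLs on the t2 side.
- t1[5] acct_id=NULL → no match; kept with NULLs on the t2 side.
- t1[6] acct_id=3 → no match; kept with NULLs on the t2 side.
- 4 row(s) from t2 found no t1 partner → padded with NULL.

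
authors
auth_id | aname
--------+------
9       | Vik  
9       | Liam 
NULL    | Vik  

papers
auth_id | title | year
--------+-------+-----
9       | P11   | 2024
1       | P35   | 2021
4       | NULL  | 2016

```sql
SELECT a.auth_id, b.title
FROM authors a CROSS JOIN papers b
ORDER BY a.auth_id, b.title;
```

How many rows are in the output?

CROSS JOIN pairs every row of `authors` with every row of `papers`: 3 × 3 = 9 rows.

9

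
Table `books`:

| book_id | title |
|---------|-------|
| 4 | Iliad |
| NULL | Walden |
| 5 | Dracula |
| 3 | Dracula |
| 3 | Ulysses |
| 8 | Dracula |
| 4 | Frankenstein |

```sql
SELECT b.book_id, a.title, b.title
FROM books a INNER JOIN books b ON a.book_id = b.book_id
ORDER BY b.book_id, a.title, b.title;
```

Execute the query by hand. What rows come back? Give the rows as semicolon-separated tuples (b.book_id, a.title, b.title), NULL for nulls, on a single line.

(3, Dracula, Dracula); (3, Dracula, Ulysses); (3, Ulysses, Dracula); (3, Ulysses, Ulysses); (4, Frankenstein, Frankenstein); (4, Frankenstein, Iliad); (4, Iliad, Frankenstein); (4, Iliad, Iliad); (5, Dracula, Dracula); (8, Dracula, Dracula)

INNER JOIN keeps only pairs where the ON condition holds.
Matching on a.book_id = b.book_id. A NULL in a compared column never satisfies the condition.
Matched pairs: 10.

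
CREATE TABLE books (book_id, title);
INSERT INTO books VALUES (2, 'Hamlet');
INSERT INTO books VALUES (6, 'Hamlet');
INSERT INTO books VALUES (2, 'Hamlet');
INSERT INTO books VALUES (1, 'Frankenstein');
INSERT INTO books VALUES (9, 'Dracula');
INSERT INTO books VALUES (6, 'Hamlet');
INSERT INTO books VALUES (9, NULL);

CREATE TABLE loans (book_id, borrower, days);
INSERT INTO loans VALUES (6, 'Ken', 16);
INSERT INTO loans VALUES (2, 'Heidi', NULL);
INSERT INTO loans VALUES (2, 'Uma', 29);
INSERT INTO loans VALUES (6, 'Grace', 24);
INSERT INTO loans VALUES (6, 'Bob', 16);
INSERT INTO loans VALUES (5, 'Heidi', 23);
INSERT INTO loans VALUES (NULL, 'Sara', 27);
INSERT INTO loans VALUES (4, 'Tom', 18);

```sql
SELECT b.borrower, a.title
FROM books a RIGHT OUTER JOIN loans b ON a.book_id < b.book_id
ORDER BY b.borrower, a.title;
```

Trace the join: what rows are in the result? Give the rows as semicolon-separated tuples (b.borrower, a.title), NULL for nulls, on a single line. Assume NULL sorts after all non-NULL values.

RIGHT JOIN keeps every row from `loans`; unmatched rows get NULL for `books`'s columns.
Matching on a.book_id < b.book_id. A NULL in a compared column never satisfies the condition.
- a row (book_id=2): matches 5 b row(s) → 5 output row(s).
- a row (book_id=6): no match.
- a row (book_id=2): matches 5 b row(s) → 5 output row(s).
- a row (book_id=1): matches 7 b row(s) → 7 output row(s).
- a row (book_id=9): no match.
- a row (book_id=6): no match.
- a row (book_id=9): no match.
- 1 b row(s) had no a match → kept, a columns NULL.

(Bob, Frankenstein); (Bob, Hamlet); (Bob, Hamlet); (Grace, Frankenstein); (Grace, Hamlet); (Grace, Hamlet); (Heidi, Frankenstein); (Heidi, Frankenstein); (Heidi, Hamlet); (Heidi, Hamlet); (Ken, Frankenstein); (Ken, Hamlet); (Ken, Hamlet); (Sara, NULL); (Tom, Frankenstein); (Tom, Hamlet); (Tom, Hamlet); (Uma, Frankenstein)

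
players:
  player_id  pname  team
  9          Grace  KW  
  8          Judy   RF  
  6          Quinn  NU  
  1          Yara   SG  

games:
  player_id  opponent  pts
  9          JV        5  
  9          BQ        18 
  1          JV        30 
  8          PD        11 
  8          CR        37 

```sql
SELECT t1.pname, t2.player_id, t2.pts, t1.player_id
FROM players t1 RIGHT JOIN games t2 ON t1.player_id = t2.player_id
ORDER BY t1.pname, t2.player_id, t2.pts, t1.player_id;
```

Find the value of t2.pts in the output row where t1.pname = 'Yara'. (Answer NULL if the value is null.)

RIGHT JOIN keeps every row from `games`; unmatched rows get NULL for `players`'s columns.
Matching on t1.player_id = t2.player_id.
- t1[0] player_id=9 → 2 match(es) in t2 → 2 row(s).
- t1[1] player_id=8 → 2 match(es) in t2 → 2 row(s).
- t1[2] player_id=6 → no match.
- t1[3] player_id=1 → 1 match(es) in t2 → 1 row(s).
- every t2 row matched at least one t1 row.

30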